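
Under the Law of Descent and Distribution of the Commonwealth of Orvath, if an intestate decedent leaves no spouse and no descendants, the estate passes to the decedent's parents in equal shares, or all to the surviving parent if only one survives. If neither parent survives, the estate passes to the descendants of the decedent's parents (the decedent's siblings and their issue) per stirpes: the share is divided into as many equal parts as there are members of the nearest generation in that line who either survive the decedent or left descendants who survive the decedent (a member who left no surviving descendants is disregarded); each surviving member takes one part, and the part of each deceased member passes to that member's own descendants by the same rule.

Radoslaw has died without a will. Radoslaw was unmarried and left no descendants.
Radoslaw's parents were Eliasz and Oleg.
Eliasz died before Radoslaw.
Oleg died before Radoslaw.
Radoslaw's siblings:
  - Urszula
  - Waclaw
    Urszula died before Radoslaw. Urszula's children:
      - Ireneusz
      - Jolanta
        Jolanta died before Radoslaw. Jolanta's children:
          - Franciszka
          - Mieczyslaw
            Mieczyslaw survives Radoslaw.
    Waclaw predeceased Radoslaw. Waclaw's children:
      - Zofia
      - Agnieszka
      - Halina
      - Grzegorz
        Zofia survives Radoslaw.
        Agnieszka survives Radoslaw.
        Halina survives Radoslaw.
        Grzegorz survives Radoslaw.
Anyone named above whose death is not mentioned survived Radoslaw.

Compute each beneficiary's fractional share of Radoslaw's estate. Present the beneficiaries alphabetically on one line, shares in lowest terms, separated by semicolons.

Neither parent survives and there are no descendants, so the estate passes to Radoslaw's siblings and their issue per stirpes.
The estate is divided into 2 equal shares of 1/2 among Urszula, Waclaw.
Urszula predeceased; the 1/2 allotted to Urszula's branch passes to Urszula's issue by representation.
The 1/2 is divided into 2 equal shares of 1/4 among Ireneusz, Jolanta.
Ireneusz is living and takes 1/4.
Jolanta predeceased; the 1/4 allotted to Jolanta's branch passes to Jolanta's issue by representation.
The 1/4 is divided into 2 equal shares of 1/8 among Franciszka, Mieczyslaw.
Franciszka is living and takes 1/8.
Mieczyslaw is living and takes 1/8.
Waclaw predeceased; the 1/2 allotted to Waclaw's branch passes to Waclaw's issue by representation.
The 1/2 is divided into 4 equal shares of 1/8 among Zofia, Agnieszka, Halina, Grzegorz.
Zofia is living and takes 1/8.
Agnieszka is living and takes 1/8.
Halina is living and takes 1/8.
Grzegorz is living and takes 1/8.

Agnieszka 1/8; Franciszka 1/8; Grzegorz 1/8; Halina 1/8; Ireneusz 1/4; Mieczyslaw 1/8; Zofia 1/8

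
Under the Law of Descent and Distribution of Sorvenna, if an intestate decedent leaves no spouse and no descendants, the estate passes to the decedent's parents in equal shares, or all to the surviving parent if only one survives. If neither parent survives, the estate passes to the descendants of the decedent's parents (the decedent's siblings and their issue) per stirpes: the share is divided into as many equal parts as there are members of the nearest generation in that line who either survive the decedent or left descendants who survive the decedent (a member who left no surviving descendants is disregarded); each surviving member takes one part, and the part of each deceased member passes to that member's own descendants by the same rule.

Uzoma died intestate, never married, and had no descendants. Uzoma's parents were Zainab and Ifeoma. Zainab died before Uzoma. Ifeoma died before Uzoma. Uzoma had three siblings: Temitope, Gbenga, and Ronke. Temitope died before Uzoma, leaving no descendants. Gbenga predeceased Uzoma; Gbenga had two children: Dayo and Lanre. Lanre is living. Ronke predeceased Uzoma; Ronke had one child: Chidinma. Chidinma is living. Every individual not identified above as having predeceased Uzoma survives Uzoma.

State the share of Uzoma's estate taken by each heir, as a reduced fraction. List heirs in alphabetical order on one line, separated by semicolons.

Chidinma 1/2; Dayo 1/4; Lanre 1/4

Neither parent survives and there are no descendants, so the estate passes to Uzoma's siblings and their issue per stirpes.
Temitope left no surviving issue, so that branch lapses and is disregarded.
The estate is divided into 2 equal shares of 1/2 among Gbenga, Ronke.
Gbenga predeceased; the 1/2 allotted to Gbenga's branch passes to Gbenga's issue by representation.
The 1/2 is divided into 2 equal shares of 1/4 among Dayo, Lanre.
Dayo is living and takes 1/4.
Lanre is living and takes 1/4.
Ronke predeceased; the 1/2 allotted to Ronke's branch passes to Ronke's issue by representation.
Chidinma is the sole taker at this level and receives the full 1/2.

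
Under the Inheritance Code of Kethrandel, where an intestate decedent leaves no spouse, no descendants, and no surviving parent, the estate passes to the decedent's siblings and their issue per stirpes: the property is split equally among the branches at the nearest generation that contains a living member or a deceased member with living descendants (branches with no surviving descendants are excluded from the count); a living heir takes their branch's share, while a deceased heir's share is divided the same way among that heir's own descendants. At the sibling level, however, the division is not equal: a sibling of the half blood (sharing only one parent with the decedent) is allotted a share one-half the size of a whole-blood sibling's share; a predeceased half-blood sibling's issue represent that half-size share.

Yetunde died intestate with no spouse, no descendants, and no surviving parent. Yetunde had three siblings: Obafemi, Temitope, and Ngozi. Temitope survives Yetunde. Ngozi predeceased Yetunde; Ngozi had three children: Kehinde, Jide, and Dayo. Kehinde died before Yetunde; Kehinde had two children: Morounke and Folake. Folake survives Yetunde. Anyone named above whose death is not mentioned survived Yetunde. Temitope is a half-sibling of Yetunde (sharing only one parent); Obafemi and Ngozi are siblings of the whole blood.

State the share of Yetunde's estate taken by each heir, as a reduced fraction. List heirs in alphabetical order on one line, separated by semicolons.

No spouse, descendants, or parent survives, so the estate passes to Yetunde's siblings per stirpes.
Half-blood siblings count for one-half the weight of whole-blood siblings at the initial division.
Dividing 1 in proportion to weights (total weight 5/2): Obafemi (weight 1) → 2/5; Temitope (weight 1/2) → 1/5; Ngozi (weight 1) → 2/5.
Obafemi is living and takes 2/5.
Temitope is living and takes 1/5.
Ngozi predeceased; the 2/5 allotted to Ngozi's branch passes to Ngozi's issue by representation.
The 2/5 is divided into 3 equal shares of 2/15 among Kehinde, Jide, Dayo.
Kehinde predeceased; the 2/15 allotted to Kehinde's branch passes to Kehinde's issue by representation.
The 2/15 is divided into 2 equal shares of 1/15 among Morounke, Folake.
Morounke is living and takes 1/15.
Folake is living and takes 1/15.
Jide is living and takes 2/15.
Dayo is living and takes 2/15.

Dayo 2/15; Folake 1/15; Jide 2/15; Morounke 1/15; Obafemi 2/5; Temitope 1/5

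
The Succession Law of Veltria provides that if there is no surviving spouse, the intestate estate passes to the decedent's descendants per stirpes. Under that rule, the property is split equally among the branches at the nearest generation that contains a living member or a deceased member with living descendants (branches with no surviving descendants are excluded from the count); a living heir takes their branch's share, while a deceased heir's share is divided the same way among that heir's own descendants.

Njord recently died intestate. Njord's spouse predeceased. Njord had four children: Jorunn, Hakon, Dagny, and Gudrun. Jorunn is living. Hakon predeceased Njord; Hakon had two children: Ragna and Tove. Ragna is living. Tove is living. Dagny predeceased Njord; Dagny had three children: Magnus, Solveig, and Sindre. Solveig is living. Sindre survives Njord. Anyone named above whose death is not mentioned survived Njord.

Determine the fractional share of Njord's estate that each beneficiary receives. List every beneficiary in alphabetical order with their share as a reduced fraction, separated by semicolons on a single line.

Gudrun 1/4; Jorunn 1/4; Magnus 1/12; Ragna 1/8; Sindre 1/12; Solveig 1/12; Tove 1/8

There is no surviving spouse, so the entire estate passes to Njord's descendants per stirpes.
The estate is divided into 4 equal shares of 1/4 among Jorunn, Hakon, Dagny, Gudrun.
Jorunn is living and takes 1/4.
Hakon predeceased; the 1/4 allotted to Hakon's branch passes to Hakon's issue by representation.
The 1/4 is divided into 2 equal shares of 1/8 among Ragna, Tove.
Ragna is living and takes 1/8.
Tove is living and takes 1/8.
Dagny predeceased; the 1/4 allotted to Dagny's branch passes to Dagny's issue by representation.
The 1/4 is divided into 3 equal shares of 1/12 among Magnus, Solveig, Sindre.
Magnus is living and takes 1/12.
Solveig is living and takes 1/12.
Sindre is living and takes 1/12.
Gudrun is living and takes 1/4.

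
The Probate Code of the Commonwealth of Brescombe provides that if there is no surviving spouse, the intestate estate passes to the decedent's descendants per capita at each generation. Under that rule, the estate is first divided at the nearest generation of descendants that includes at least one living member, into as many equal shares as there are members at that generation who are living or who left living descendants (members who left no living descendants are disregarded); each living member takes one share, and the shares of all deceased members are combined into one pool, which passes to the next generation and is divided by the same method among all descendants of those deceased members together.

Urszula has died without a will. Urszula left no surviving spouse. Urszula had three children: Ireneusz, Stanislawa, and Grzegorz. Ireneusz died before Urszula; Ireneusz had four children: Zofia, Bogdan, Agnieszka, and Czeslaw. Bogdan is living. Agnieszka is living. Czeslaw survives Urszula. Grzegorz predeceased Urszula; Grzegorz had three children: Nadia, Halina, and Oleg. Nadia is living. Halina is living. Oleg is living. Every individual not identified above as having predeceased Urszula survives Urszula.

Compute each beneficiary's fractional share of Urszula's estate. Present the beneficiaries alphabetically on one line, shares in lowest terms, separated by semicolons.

Agnieszka 2/21; Bogdan 2/21; Czeslaw 2/21; Halina 2/21; Nadia 2/21; Oleg 2/21; Stanislawa 1/3; Zofia 2/21

There is no surviving spouse, so the entire estate passes to Urszula's descendants per capita at each generation.
At generation 1 (Ireneusz, Stanislawa, Grzegorz) there are 3 shares of (1)/3 = 1/3 each.
Living: Stanislawa — each takes 1/3.
Deceased: Ireneusz and Grzegorz. Their combined 2/3 is pooled and carried to generation 2.
At generation 2 (Zofia, Bogdan, Agnieszka, Czeslaw, Nadia, Halina, Oleg) there are 7 shares of (2/3)/7 = 2/21 each.
Living: Zofia, Bogdan, Agnieszka, Czeslaw, Nadia, Halina, and Oleg — each takes 2/21.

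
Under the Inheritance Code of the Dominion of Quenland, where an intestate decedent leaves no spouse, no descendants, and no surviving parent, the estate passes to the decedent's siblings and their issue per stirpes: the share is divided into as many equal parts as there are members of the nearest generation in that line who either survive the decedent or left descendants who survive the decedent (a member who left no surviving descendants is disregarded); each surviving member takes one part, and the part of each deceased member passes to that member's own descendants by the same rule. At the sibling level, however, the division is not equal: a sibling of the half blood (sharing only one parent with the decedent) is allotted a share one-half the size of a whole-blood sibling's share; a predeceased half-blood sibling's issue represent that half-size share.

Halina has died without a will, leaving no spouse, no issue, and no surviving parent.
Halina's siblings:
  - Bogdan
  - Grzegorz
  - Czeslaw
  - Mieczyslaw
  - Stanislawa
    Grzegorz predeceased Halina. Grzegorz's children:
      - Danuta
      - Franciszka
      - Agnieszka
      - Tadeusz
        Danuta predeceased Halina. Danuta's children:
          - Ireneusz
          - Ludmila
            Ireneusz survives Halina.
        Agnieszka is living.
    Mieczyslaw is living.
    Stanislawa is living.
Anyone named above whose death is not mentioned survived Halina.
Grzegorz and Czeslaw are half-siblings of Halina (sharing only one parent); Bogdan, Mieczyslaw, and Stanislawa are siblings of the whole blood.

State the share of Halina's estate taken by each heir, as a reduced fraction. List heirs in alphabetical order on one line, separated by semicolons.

Agnieszka 1/32; Bogdan 1/4; Czeslaw 1/8; Franciszka 1/32; Ireneusz 1/64; Ludmila 1/64; Mieczyslaw 1/4; Stanislawa 1/4; Tadeusz 1/32

No spouse, descendants, or parent survives, so the estate passes to Halina's siblings per stirpes.
Half-blood siblings count for one-half the weight of whole-blood siblings at the initial division.
Dividing 1 in proportion to weights (total weight 4): Bogdan (weight 1) → 1/4; Grzegorz (weight 1/2) → 1/8; Czeslaw (weight 1/2) → 1/8; Mieczyslaw (weight 1) → 1/4; Stanislawa (weight 1) → 1/4.
Bogdan is living and takes 1/4.
Grzegorz predeceased; the 1/8 allotted to Grzegorz's branch passes to Grzegorz's issue by representation.
The 1/8 is divided into 4 equal shares of 1/32 among Danuta, Franciszka, Agnieszka, Tadeusz.
Danuta predeceased; the 1/32 allotted to Danuta's branch passes to Danuta's issue by representation.
The 1/32 is divided into 2 equal shares of 1/64 among Ireneusz, Ludmila.
Ireneusz is living and takes 1/64.
Ludmila is living and takes 1/64.
Franciszka is living and takes 1/32.
Agnieszka is living and takes 1/32.
Tadeusz is living and takes 1/32.
Czeslaw is living and takes 1/8.
Mieczyslaw is living and takes 1/4.
Stanislawa is living and takes 1/4.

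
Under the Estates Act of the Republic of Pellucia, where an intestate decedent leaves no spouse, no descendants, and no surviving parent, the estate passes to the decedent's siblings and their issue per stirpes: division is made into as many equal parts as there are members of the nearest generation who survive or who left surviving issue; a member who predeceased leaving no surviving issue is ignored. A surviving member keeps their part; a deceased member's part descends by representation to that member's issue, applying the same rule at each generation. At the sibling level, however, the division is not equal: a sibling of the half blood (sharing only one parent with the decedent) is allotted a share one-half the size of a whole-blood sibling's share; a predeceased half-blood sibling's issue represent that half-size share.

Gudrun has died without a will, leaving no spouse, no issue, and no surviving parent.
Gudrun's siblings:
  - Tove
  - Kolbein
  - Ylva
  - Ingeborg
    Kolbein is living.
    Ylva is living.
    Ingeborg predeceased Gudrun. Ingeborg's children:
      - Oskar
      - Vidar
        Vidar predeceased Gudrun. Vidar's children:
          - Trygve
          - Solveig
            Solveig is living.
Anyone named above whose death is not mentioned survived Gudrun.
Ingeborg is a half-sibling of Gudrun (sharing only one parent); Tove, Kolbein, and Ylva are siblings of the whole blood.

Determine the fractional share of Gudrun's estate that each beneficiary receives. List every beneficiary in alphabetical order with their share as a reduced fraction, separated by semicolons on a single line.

Kolbein 2/7; Oskar 1/14; Solveig 1/28; Tove 2/7; Trygve 1/28; Ylva 2/7

No spouse, descendants, or parent survives, so the estate passes to Gudrun's siblings per stirpes.
Half-blood siblings count for one-half the weight of whole-blood siblings at the initial division.
Dividing 1 in proportion to weights (total weight 7/2): Tove (weight 1) → 2/7; Kolbein (weight 1) → 2/7; Ylva (weight 1) → 2/7; Ingeborg (weight 1/2) → 1/7.
Tove is living and takes 2/7.
Kolbein is living and takes 2/7.
Ylva is living and takes 2/7.
Ingeborg predeceased; the 1/7 allotted to Ingeborg's branch passes to Ingeborg's issue by representation.
The 1/7 is divided into 2 equal shares of 1/14 among Oskar, Vidar.
Oskar is living and takes 1/14.
Vidar predeceased; the 1/14 allotted to Vidar's branch passes to Vidar's issue by representation.
The 1/14 is divided into 2 equal shares of 1/28 among Trygve, Solveig.
Trygve is living and takes 1/28.
Solveig is living and takes 1/28.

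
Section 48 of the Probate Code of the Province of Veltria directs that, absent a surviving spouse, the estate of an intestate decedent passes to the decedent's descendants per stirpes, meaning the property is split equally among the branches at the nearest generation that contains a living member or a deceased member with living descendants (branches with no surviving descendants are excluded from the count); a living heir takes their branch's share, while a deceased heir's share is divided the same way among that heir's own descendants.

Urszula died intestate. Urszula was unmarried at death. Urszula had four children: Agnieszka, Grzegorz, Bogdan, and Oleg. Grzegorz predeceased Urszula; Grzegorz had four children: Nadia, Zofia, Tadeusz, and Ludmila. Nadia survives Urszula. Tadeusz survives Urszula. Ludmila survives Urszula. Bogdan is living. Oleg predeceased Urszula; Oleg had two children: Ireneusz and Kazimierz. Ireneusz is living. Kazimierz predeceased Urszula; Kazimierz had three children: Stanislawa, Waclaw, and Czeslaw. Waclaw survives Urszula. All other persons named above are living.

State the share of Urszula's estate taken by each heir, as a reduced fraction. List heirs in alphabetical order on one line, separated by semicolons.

There is no surviving spouse, so the entire estate passes to Urszula's descendants per stirpes.
The estate is divided into 4 equal shares of 1/4 among Agnieszka, Grzegorz, Bogdan, Oleg.
Agnieszka is living and takes 1/4.
Grzegorz predeceased; the 1/4 allotted to Grzegorz's branch passes to Grzegorz's issue by representation.
The 1/4 is divided into 4 equal shares of 1/16 among Nadia, Zofia, Tadeusz, Ludmila.
Nadia is living and takes 1/16.
Zofia is living and takes 1/16.
Tadeusz is living and takes 1/16.
Ludmila is living and takes 1/16.
Bogdan is living and takes 1/4.
Oleg predeceased; the 1/4 allotted to Oleg's branch passes to Oleg's issue by representation.
The 1/4 is divided into 2 equal shares of 1/8 among Ireneusz, Kazimierz.
Ireneusz is living and takes 1/8.
Kazimierz predeceased; the 1/8 allotted to Kazimierz's branch passes to Kazimierz's issue by representation.
The 1/8 is divided into 3 equal shares of 1/24 among Stanislawa, Waclaw, Czeslaw.
Stanislawa is living and takes 1/24.
Waclaw is living and takes 1/24.
Czeslaw is living and takes 1/24.

Agnieszka 1/4; Bogdan 1/4; Czeslaw 1/24; Ireneusz 1/8; Ludmila 1/16; Nadia 1/16; Stanislawa 1/24; Tadeusz 1/16; Waclaw 1/24; Zofia 1/16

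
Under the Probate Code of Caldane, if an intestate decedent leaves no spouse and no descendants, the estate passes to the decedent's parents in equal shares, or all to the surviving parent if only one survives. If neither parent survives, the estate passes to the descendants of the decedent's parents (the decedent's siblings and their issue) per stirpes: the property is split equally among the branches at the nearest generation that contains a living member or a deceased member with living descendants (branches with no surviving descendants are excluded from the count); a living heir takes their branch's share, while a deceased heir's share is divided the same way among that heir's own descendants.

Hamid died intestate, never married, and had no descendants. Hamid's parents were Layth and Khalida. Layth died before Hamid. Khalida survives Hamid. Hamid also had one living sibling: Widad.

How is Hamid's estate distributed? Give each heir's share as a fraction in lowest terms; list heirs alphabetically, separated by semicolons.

Only one parent, Khalida, survives, so Khalida takes the entire estate. The siblings take nothing because a surviving parent has priority.

Khalida 1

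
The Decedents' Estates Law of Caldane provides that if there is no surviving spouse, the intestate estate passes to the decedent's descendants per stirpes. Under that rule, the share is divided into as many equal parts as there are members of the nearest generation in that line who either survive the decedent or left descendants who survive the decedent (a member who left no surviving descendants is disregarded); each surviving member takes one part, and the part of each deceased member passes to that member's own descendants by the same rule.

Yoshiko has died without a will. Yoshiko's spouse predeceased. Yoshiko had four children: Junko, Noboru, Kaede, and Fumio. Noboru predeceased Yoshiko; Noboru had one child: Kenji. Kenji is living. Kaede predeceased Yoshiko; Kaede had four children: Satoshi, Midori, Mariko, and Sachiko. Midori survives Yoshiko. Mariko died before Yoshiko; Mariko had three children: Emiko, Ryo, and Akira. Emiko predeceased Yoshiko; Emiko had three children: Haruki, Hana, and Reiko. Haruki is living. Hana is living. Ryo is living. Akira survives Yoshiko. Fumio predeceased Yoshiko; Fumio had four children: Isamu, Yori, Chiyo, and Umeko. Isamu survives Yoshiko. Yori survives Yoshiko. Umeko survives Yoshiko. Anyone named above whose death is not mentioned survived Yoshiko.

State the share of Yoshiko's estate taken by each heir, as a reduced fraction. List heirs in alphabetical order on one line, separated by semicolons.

There is no surviving spouse, so the entire estate passes to Yoshiko's descendants per stirpes.
The estate is divided into 4 equal shares of 1/4 among Junko, Noboru, Kaede, Fumio.
Junko is living and takes 1/4.
Noboru predeceased; the 1/4 allotted to Noboru's branch passes to Noboru's issue by representation.
Kenji is the sole taker at this level and receives the full 1/4.
Kaede predeceased; the 1/4 allotted to Kaede's branch passes to Kaede's issue by representation.
The 1/4 is divided into 4 equal shares of 1/16 among Satoshi, Midori, Mariko, Sachiko.
Satoshi is living and takes 1/16.
Midori is living and takes 1/16.
Mariko predeceased; the 1/16 allotted to Mariko's branch passes to Mariko's issue by representation.
The 1/16 is divided into 3 equal shares of 1/48 among Emiko, Ryo, Akira.
Emiko predeceased; the 1/48 allotted to Emiko's branch passes to Emiko's issue by representation.
The 1/48 is divided into 3 equal shares of 1/144 among Haruki, Hana, Reiko.
Haruki is living and takes 1/144.
Hana is living and takes 1/144.
Reiko is living and takes 1/144.
Ryo is living and takes 1/48.
Akira is living and takes 1/48.
Sachiko is living and takes 1/16.
Fumio predeceased; the 1/4 allotted to Fumio's branch passes to Fumio's issue by representation.
The 1/4 is divided into 4 equal shares of 1/16 among Isamu, Yori, Chiyo, Umeko.
Isamu is living and takes 1/16.
Yori is living and takes 1/16.
Chiyo is living and takes 1/16.
Umeko is living and takes 1/16.

Akira 1/48; Chiyo 1/16; Hana 1/144; Haruki 1/144; Isamu 1/16; Junko 1/4; Kenji 1/4; Midori 1/16; Reiko 1/144; Ryo 1/48; Sachiko 1/16; Satoshi 1/16; Umeko 1/16; Yori 1/16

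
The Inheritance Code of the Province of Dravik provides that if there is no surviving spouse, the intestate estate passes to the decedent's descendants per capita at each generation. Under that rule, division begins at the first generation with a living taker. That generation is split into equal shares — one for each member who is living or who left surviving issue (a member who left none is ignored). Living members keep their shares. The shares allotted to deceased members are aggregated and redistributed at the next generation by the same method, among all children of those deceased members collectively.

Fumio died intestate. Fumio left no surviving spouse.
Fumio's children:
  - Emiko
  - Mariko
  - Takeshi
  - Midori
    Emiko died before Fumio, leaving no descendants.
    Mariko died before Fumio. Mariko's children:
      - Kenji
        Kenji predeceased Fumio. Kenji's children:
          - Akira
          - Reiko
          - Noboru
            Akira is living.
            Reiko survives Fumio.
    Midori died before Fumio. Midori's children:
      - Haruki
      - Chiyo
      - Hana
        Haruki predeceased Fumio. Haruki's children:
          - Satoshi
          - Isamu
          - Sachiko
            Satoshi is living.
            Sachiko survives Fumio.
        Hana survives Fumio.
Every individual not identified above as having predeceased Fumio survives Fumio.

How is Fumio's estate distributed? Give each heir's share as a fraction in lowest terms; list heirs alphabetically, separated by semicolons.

There is no surviving spouse, so the entire estate passes to Fumio's descendants per capita at each generation.
At generation 1 (Mariko, Takeshi, Midori) there are 3 shares of (1)/3 = 1/3 each.
Living: Takeshi — each takes 1/3.
Deceased: Mariko and Midori. Their combined 2/3 is pooled and carried to generation 2.
At generation 2 (Kenji, Haruki, Chiyo, Hana) there are 4 shares of (2/3)/4 = 1/6 each.
Living: Chiyo and Hana — each takes 1/6.
Deceased: Kenji and Haruki. Their combined 1/3 is pooled and carried to generation 3.
At generation 3 (Akira, Reiko, Noboru, Satoshi, Isamu, Sachiko) there are 6 shares of (1/3)/6 = 1/18 each.
Living: Akira, Reiko, Noboru, Satoshi, Isamu, and Sachiko — each takes 1/18.

Akira 1/18; Chiyo 1/6; Hana 1/6; Isamu 1/18; Noboru 1/18; Reiko 1/18; Sachiko 1/18; Satoshi 1/18; Takeshi 1/3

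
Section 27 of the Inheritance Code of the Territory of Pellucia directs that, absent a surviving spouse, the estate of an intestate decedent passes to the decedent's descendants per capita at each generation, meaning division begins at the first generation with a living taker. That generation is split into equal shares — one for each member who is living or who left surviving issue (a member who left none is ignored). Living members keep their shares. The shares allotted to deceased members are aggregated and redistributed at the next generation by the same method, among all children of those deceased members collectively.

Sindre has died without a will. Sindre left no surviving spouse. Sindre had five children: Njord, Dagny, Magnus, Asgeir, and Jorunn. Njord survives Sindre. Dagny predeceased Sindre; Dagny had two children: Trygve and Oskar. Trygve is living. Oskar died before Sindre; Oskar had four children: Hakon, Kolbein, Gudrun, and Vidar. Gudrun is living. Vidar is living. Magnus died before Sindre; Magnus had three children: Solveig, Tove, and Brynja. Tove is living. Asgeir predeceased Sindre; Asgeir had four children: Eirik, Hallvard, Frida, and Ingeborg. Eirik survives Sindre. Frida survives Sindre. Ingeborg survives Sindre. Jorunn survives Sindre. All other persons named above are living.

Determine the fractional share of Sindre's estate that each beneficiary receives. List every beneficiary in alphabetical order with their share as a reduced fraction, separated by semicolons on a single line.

There is no surviving spouse, so the entire estate passes to Sindre's descendants per capita at each generation.
At generation 1 (Njord, Dagny, Magnus, Asgeir, Jorunn) there are 5 shares of (1)/5 = 1/5 each.
Living: Njord and Jorunn — each takes 1/5.
Deceased: Dagny, Magnus, and Asgeir. Their combined 3/5 is pooled and carried to generation 2.
At generation 2 (Trygve, Oskar, Solveig, Tove, Brynja, Eirik, Hallvard, Frida, Ingeborg) there are 9 shares of (3/5)/9 = 1/15 each.
Living: Trygve, Solveig, Tove, Brynja, Eirik, Hallvard, Frida, and Ingeborg — each takes 1/15.
Deceased: Oskar. That 1/15 share is carried to generation 3.
At generation 3 (Hakon, Kolbein, Gudrun, Vidar) there are 4 shares of (1/15)/4 = 1/60 each.
Living: Hakon, Kolbein, Gudrun, and Vidar — each takes 1/60.

Brynja 1/15; Eirik 1/15; Frida 1/15; Gudrun 1/60; Hakon 1/60; Hallvard 1/15; Ingeborg 1/15; Jorunn 1/5; Kolbein 1/60; Njord 1/5; Solveig 1/15; Tove 1/15; Trygve 1/15; Vidar 1/60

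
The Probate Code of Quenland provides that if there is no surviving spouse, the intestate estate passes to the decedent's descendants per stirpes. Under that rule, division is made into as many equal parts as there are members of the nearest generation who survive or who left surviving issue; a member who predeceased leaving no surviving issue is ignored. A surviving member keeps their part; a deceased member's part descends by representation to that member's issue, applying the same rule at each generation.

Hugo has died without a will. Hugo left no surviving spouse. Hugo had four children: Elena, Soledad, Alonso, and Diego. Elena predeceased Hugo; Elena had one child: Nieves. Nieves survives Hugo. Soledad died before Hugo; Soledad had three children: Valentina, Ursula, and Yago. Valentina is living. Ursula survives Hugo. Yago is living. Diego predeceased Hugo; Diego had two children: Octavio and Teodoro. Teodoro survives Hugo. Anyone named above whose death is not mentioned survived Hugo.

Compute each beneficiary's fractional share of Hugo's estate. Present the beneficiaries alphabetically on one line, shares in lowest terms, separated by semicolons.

There is no surviving spouse, so the entire estate passes to Hugo's descendants per stirpes.
The estate is divided into 4 equal shares of 1/4 among Elena, Soledad, Alonso, Diego.
Elena predeceased; the 1/4 allotted to Elena's branch passes to Elena's issue by representation.
Nieves is the sole taker at this level and receives the full 1/4.
Soledad predeceased; the 1/4 allotted to Soledad's branch passes to Soledad's issue by representation.
The 1/4 is divided into 3 equal shares of 1/12 among Valentina, Ursula, Yago.
Valentina is living and takes 1/12.
Ursula is living and takes 1/12.
Yago is living and takes 1/12.
Alonso is living and takes 1/4.
Diego predeceased; the 1/4 allotted to Diego's branch passes to Diego's issue by representation.
The 1/4 is divided into 2 equal shares of 1/8 among Octavio, Teodoro.
Octavio is living and takes 1/8.
Teodoro is living and takes 1/8.

Alonso 1/4; Nieves 1/4; Octavio 1/8; Teodoro 1/8; Ursula 1/12; Valentina 1/12; Yago 1/12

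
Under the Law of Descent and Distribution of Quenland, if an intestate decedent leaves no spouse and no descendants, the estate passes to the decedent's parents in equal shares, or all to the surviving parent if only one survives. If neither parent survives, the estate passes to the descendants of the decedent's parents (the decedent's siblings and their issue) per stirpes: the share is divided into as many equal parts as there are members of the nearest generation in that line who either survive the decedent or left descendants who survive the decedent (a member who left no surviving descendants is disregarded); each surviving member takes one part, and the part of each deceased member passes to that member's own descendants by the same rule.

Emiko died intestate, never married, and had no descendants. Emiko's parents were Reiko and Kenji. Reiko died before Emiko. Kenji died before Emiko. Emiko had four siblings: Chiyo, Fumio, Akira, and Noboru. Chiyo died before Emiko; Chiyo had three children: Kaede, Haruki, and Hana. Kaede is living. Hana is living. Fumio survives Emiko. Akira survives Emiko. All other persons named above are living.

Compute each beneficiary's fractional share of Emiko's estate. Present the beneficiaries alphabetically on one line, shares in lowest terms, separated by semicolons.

Neither parent survives and there are no descendants, so the estate passes to Emiko's siblings and their issue per stirpes.
The estate is divided into 4 equal shares of 1/4 among Chiyo, Fumio, Akira, Noboru.
Chiyo predeceased; the 1/4 allotted to Chiyo's branch passes to Chiyo's issue by representation.
The 1/4 is divided into 3 equal shares of 1/12 among Kaede, Haruki, Hana.
Kaede is living and takes 1/12.
Haruki is living and takes 1/12.
Hana is living and takes 1/12.
Fumio is living and takes 1/4.
Akira is living and takes 1/4.
Noboru is living and takes 1/4.

Akira 1/4; Fumio 1/4; Hana 1/12; Haruki 1/12; Kaede 1/12; Noboru 1/4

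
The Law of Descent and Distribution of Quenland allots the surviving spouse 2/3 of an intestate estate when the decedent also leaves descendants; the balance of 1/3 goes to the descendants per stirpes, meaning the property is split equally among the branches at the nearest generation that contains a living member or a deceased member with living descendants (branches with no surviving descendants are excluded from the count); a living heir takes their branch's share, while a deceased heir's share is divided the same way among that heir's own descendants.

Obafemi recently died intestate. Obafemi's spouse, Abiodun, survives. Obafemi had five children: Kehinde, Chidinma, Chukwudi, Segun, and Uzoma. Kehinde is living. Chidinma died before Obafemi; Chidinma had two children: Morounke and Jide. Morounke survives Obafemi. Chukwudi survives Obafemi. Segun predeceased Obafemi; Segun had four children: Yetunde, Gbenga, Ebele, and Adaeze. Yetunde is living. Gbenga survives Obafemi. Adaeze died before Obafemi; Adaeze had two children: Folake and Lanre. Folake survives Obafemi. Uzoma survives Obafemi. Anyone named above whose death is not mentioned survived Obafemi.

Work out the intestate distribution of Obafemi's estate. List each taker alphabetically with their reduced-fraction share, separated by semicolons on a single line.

Abiodun, as surviving spouse, takes 2/3.
The remaining 1/3 passes to Obafemi's descendants per stirpes.
The 1/3 is divided into 5 equal shares of 1/15 among Kehinde, Chidinma, Chukwudi, Segun, Uzoma.
Kehinde is living and takes 1/15.
Chidinma predeceased; the 1/15 allotted to Chidinma's branch passes to Chidinma's issue by representation.
The 1/15 is divided into 2 equal shares of 1/30 among Morounke, Jide.
Morounke is living and takes 1/30.
Jide is living and takes 1/30.
Chukwudi is living and takes 1/15.
Segun predeceased; the 1/15 allotted to Segun's branch passes to Segun's issue by representation.
The 1/15 is divided into 4 equal shares of 1/60 among Yetunde, Gbenga, Ebele, Adaeze.
Yetunde is living and takes 1/60.
Gbenga is living and takes 1/60.
Ebele is living and takes 1/60.
Adaeze predeceased; the 1/60 allotted to Adaeze's branch passes to Adaeze's issue by representation.
The 1/60 is divided into 2 equal shares of 1/120 among Folake, Lanre.
Folake is living and takes 1/120.
Lanre is living and takes 1/120.
Uzoma is living and takes 1/15.

Abiodun 2/3; Chukwudi 1/15; Ebele 1/60; Folake 1/120; Gbenga 1/60; Jide 1/30; Kehinde 1/15; Lanre 1/120; Morounke 1/30; Uzoma 1/15; Yetunde 1/60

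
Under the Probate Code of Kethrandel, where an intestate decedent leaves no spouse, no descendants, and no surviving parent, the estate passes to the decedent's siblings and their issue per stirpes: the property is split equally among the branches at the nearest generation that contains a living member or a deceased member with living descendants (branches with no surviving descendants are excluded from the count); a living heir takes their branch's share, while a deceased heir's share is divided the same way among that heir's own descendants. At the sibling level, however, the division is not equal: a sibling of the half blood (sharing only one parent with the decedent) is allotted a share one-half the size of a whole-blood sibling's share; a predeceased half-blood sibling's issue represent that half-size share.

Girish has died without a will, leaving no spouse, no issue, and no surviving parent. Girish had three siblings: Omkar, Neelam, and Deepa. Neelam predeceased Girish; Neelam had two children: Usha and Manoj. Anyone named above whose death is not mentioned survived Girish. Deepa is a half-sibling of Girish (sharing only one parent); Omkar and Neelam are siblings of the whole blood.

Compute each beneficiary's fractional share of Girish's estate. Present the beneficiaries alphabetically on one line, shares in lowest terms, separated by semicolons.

Deepa 1/5; Manoj 1/5; Omkar 2/5; Usha 1/5

No spouse, descendants, or parent survives, so the estate passes to Girish's siblings per stirpes.
Half-blood siblings count for one-half the weight of whole-blood siblings at the initial division.
Dividing 1 in proportion to weights (total weight 5/2): Omkar (weight 1) → 2/5; Neelam (weight 1) → 2/5; Deepa (weight 1/2) → 1/5.
Omkar is living and takes 2/5.
Neelam predeceased; the 2/5 allotted to Neelam's branch passes to Neelam's issue by representation.
The 2/5 is divided into 2 equal shares of 1/5 among Usha, Manoj.
Usha is living and takes 1/5.
Manoj is living and takes 1/5.
Deepa is living and takes 1/5.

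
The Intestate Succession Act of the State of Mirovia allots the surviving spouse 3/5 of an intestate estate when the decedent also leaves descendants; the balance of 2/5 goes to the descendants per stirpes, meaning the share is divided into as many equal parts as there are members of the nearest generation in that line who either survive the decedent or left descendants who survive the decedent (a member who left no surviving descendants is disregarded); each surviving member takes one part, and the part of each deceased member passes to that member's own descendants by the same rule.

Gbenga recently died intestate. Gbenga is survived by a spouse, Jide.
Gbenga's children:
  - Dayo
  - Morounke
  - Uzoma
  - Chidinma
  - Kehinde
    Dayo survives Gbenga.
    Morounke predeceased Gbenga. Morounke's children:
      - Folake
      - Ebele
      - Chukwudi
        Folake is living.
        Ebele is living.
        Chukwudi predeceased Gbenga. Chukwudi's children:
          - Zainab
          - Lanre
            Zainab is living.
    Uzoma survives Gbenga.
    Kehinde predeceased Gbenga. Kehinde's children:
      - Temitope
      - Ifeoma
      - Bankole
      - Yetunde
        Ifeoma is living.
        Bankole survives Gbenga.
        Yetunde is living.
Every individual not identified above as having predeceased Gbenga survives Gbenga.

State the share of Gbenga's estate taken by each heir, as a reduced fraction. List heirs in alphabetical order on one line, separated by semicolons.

Bankole 1/50; Chidinma 2/25; Dayo 2/25; Ebele 2/75; Folake 2/75; Ifeoma 1/50; Jide 3/5; Lanre 1/75; Temitope 1/50; Uzoma 2/25; Yetunde 1/50; Zainab 1/75

Jide, as surviving spouse, takes 3/5.
The remaining 2/5 passes to Gbenga's descendants per stirpes.
The 2/5 is divided into 5 equal shares of 2/25 among Dayo, Morounke, Uzoma, Chidinma, Kehinde.
Dayo is living and takes 2/25.
Morounke predeceased; the 2/25 allotted to Morounke's branch passes to Morounke's issue by representation.
The 2/25 is divided into 3 equal shares of 2/75 among Folake, Ebele, Chukwudi.
Folake is living and takes 2/75.
Ebele is living and takes 2/75.
Chukwudi predeceased; the 2/75 allotted to Chukwudi's branch passes to Chukwudi's issue by representation.
The 2/75 is divided into 2 equal shares of 1/75 among Zainab, Lanre.
Zainab is living and takes 1/75.
Lanre is living and takes 1/75.
Uzoma is living and takes 2/25.
Chidinma is living and takes 2/25.
Kehinde predeceased; the 2/25 allotted to Kehinde's branch passes to Kehinde's issue by representation.
The 2/25 is divided into 4 equal shares of 1/50 among Temitope, Ifeoma, Bankole, Yetunde.
Temitope is living and takes 1/50.
Ifeoma is living and takes 1/50.
Bankole is living and takes 1/50.
Yetunde is living and takes 1/50.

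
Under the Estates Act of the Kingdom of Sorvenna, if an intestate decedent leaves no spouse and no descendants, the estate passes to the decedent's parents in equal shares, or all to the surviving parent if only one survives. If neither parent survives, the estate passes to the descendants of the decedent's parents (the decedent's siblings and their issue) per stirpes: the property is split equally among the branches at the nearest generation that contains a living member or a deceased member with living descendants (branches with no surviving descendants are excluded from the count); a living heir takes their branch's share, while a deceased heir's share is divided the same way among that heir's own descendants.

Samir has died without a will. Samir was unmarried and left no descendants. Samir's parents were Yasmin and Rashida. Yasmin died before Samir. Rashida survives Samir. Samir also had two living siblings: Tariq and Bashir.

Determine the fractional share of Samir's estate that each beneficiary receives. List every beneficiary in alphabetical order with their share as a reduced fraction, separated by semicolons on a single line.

Only one parent, Rashida, survives, so Rashida takes the entire estate. The siblings take nothing because a surviving parent has priority.

Rashida 1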